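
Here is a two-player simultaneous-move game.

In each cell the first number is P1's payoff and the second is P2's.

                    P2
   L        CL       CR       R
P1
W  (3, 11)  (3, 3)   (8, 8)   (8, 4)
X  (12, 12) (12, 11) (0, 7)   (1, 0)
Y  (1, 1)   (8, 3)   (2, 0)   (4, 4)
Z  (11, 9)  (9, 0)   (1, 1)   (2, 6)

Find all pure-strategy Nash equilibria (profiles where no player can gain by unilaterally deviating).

(X, L)

P1 against L: payoffs 3, 12, 1, 11 → best response X.
P1 against CL: payoffs 3, 12, 8, 9 → best response X.
P1 against CR: payoffs 8, 0, 2, 1 → best response W.
P1 against R: payoffs 8, 1, 4, 2 → best response W.
P2 against W: payoffs 11, 3, 8, 4 → best response L.
P2 against X: payoffs 12, 11, 7, 0 → best response L.
P2 against Y: payoffs 1, 3, 0, 4 → best response R.
P2 against Z: payoffs 9, 0, 1, 6 → best response L.
Mutual best responses: (X, L).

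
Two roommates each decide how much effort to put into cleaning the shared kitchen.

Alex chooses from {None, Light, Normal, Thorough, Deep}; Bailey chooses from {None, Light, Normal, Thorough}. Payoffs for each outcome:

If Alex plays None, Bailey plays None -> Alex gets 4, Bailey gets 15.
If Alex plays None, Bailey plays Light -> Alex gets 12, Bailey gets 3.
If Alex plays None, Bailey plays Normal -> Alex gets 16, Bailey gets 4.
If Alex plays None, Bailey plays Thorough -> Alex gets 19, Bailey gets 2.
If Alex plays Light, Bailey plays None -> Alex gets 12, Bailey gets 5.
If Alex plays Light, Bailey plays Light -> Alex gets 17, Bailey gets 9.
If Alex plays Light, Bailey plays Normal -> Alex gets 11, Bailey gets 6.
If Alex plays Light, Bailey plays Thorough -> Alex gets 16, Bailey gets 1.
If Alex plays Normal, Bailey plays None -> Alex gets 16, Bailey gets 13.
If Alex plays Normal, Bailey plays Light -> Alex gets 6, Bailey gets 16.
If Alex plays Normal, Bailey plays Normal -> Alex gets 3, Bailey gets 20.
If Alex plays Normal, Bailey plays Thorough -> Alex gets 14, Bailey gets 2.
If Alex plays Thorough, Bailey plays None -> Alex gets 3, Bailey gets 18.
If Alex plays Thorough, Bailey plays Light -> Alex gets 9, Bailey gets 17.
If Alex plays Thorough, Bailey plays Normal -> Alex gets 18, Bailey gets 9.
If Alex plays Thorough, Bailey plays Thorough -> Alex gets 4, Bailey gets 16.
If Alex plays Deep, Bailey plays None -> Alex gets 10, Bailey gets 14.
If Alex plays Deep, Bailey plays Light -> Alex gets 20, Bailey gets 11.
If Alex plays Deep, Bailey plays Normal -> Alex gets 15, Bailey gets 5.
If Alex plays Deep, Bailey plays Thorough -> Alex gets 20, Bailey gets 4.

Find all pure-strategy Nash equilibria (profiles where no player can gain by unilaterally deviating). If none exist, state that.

No pure-strategy Nash equilibrium.

For each strategy profile, look for a profitable unilateral deviation.
(None, None): Alex can switch to Light (4 → 12). Not NE.
(None, Light): Alex can switch to Light (12 → 17). Not NE.
(None, Normal): Alex can switch to Thorough (16 → 18). Not NE.
(None, Thorough): Alex can switch to Deep (19 → 20). Not NE.
(Light, None): Alex can switch to Normal (12 → 16). Not NE.
(Light, Light): Alex can switch to Deep (17 → 20). Not NE.
(Light, Normal): Alex can switch to None (11 → 16). Not NE.
(Light, Thorough): Alex can switch to None (16 → 19). Not NE.
(Normal, None): Bailey can switch to Light (13 → 16). Not NE.
(Normal, Light): Alex can switch to None (6 → 12). Not NE.
(Normal, Normal): Alex can switch to None (3 → 16). Not NE.
(Normal, Thorough): Alex can switch to None (14 → 19). Not NE.
(The remaining 8 profiles each have a profitable deviation by the same check.)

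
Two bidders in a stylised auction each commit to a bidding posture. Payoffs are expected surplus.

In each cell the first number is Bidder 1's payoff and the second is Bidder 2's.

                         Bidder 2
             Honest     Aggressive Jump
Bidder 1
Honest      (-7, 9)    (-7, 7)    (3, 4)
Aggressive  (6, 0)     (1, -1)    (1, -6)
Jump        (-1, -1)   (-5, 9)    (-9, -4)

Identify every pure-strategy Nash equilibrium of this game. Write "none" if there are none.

Mark each player's best response to every combination of opponents' strategies; a profile where every player is best-responding is a pure Nash equilibrium.
Bidder 1 against Honest: payoffs -7, 6, -1 → best response Aggressive.
Bidder 1 against Aggressive: payoffs -7, 1, -5 → best response Aggressive.
Bidder 1 against Jump: payoffs 3, 1, -9 → best response Honest.
Bidder 2 against Honest: payoffs 9, 7, 4 → best response Honest.
Bidder 2 against Aggressive: payoffs 0, -1, -6 → best response Honest.
Bidder 2 against Jump: payoffs -1, 9, -4 → best response Aggressive.
Mutual best responses: (Aggressive, Honest).

(Aggressive, Honest)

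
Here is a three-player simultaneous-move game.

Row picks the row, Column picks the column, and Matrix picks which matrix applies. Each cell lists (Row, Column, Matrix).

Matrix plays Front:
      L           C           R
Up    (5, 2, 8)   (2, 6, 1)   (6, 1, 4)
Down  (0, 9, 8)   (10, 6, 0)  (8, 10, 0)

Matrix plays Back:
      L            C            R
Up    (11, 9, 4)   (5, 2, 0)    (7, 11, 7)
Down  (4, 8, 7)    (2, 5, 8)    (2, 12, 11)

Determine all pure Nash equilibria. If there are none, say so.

Row against (L, Front): payoffs 5, 0 → best response Up.
Row against (L, Back): payoffs 11, 4 → best response Up.
Row against (C, Front): payoffs 2, 10 → best response Down.
Row against (C, Back): payoffs 5, 2 → best response Up.
Row against (R, Front): payoffs 6, 8 → best response Down.
Row against (R, Back): payoffs 7, 2 → best response Up.
Column against (Up, Front): payoffs 2, 6, 1 → best response C.
Column against (Up, Back): payoffs 9, 2, 11 → best response R.
Column against (Down, Front): payoffs 9, 6, 10 → best response R.
Column against (Down, Back): payoffs 8, 5, 12 → best response R.
Matrix against (Up, L): payoffs 8, 4 → best response Front.
Matrix against (Up, C): payoffs 1, 0 → best response Front.
Matrix against (Up, R): payoffs 4, 7 → best response Back.
Matrix against (Down, L): payoffs 8, 7 → best response Front.
Matrix against (Down, C): payoffs 0, 8 → best response Back.
Matrix against (Down, R): payoffs 0, 11 → best response Back.
Mutual best responses: (Up, R, Back).

Pure NE: (Up, R, Back)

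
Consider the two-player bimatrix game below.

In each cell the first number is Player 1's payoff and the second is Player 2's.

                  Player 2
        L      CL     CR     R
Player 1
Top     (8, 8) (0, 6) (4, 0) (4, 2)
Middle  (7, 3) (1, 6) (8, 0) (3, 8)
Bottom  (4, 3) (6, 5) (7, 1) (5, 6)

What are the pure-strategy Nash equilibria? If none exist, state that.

Check each profile: it is a Nash equilibrium iff no player can strictly gain by switching unilaterally.
(Top, L): Player 1 gets 8, best alternative 7; Player 2 gets 8, best alternative 6. No profitable deviation — NE.
(Top, CL): Player 1 can switch to Middle (0 → 1). Not NE.
(Top, CR): Player 1 can switch to Middle (4 → 8). Not NE.
(Top, R): Player 1 can switch to Bottom (4 → 5). Not NE.
(Middle, L): Player 1 can switch to Top (7 → 8). Not NE.
(Middle, CL): Player 1 can switch to Bottom (1 → 6). Not NE.
(Middle, CR): Player 2 can switch to L (0 → 3). Not NE.
(Middle, R): Player 1 can switch to Top (3 → 4). Not NE.
(Bottom, L): Player 1 can switch to Top (4 → 8). Not NE.
(Bottom, CL): Player 2 can switch to R (5 → 6). Not NE.
(Bottom, CR): Player 1 can switch to Middle (7 → 8). Not NE.
(Bottom, R): Player 1 gets 5, best alternative 4; Player 2 gets 6, best alternative 5. No profitable deviation — NE.

Pure-strategy Nash equilibria: (Top, L) and (Bottom, R)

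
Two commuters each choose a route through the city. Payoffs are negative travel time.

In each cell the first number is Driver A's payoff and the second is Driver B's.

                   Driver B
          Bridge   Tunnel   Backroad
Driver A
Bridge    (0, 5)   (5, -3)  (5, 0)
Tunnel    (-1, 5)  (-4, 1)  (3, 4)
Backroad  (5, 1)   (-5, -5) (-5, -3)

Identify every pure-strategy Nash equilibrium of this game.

Pure NE: (Backroad, Bridge)

(Bridge, Bridge): Driver A can switch to Backroad (0 → 5). Not NE.
(Bridge, Tunnel): Driver B can switch to Bridge (-3 → 5). Not NE.
(Bridge, Backroad): Driver B can switch to Bridge (0 → 5). Not NE.
(Tunnel, Bridge): Driver A can switch to Bridge (-1 → 0). Not NE.
(Tunnel, Tunnel): Driver A can switch to Bridge (-4 → 5). Not NE.
(Tunnel, Backroad): Driver A can switch to Bridge (3 → 5). Not NE.
(Backroad, Bridge): Driver A gets 5, best alternative 0; Driver B gets 1, best alternative -3. No profitable deviation — NE.
(The remaining 2 profiles each have a profitable deviation by the same check.)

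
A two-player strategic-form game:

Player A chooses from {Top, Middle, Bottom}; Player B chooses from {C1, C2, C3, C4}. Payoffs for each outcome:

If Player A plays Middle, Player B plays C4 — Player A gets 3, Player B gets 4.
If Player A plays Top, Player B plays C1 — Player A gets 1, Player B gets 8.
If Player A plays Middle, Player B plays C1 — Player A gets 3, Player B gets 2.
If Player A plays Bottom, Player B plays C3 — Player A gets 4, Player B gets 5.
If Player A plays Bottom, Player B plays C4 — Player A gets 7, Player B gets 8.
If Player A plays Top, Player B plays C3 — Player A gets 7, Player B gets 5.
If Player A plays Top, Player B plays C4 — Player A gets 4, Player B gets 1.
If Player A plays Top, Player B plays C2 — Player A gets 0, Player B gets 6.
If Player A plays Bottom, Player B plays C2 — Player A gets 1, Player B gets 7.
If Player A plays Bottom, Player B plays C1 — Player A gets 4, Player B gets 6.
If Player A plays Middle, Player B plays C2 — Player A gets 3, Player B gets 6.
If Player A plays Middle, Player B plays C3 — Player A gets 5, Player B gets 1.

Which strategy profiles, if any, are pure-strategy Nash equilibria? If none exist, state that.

For each strategy profile, look for a profitable unilateral deviation.
(Top, C1): Player A can switch to Middle (1 → 3). Not NE.
(Top, C2): Player A can switch to Middle (0 → 3). Not NE.
(Top, C3): Player B can switch to C1 (5 → 8). Not NE.
(Top, C4): Player A can switch to Bottom (4 → 7). Not NE.
(Middle, C1): Player A can switch to Bottom (3 → 4). Not NE.
(Middle, C2): Player A gets 3, best alternative 1; Player B gets 6, best alternative 4. No profitable deviation — NE.
(Middle, C3): Player A can switch to Top (5 → 7). Not NE.
(Middle, C4): Player A can switch to Top (3 → 4). Not NE.
(Bottom, C1): Player B can switch to C2 (6 → 7). Not NE.
(Bottom, C2): Player A can switch to Middle (1 → 3). Not NE.
(Bottom, C3): Player A can switch to Top (4 → 7). Not NE.
(Bottom, C4): Player A gets 7, best alternative 4; Player B gets 8, best alternative 7. No profitable deviation — NE.

(Middle, C2); (Bottom, C4)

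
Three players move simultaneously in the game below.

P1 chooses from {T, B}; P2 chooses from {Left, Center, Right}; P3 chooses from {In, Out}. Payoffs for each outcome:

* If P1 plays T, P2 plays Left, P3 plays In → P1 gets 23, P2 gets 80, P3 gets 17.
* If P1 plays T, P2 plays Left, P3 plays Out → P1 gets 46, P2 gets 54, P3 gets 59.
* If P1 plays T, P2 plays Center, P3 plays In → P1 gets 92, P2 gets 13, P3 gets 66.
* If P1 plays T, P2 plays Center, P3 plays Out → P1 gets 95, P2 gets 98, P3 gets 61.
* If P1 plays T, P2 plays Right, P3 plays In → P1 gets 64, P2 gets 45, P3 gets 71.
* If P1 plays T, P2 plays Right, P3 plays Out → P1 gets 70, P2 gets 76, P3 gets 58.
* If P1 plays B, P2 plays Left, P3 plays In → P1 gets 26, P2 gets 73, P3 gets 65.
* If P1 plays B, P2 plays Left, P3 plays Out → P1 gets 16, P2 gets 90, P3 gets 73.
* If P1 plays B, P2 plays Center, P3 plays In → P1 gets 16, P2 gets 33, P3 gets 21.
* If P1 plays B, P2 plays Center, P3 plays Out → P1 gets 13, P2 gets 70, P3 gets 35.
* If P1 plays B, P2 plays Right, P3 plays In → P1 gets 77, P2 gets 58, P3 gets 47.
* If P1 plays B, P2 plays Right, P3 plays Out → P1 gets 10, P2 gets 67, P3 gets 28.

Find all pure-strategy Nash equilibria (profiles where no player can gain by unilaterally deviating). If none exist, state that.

This game has no pure Nash equilibrium.

(T, Left, In): P1 can switch to B (23 → 26). Not NE.
(T, Left, Out): P2 can switch to Center (54 → 98). Not NE.
(T, Center, In): P2 can switch to Left (13 → 80). Not NE.
(T, Center, Out): P3 can switch to In (61 → 66). Not NE.
(T, Right, In): P1 can switch to B (64 → 77). Not NE.
(T, Right, Out): P2 can switch to Center (76 → 98). Not NE.
(B, Left, In): P3 can switch to Out (65 → 73). Not NE.
(B, Left, Out): P1 can switch to T (16 → 46). Not NE.
(B, Center, In): P1 can switch to T (16 → 92). Not NE.
(B, Center, Out): P1 can switch to T (13 → 95). Not NE.
(B, Right, In): P2 can switch to Left (58 → 73). Not NE.
(B, Right, Out): P1 can switch to T (10 → 70). Not NE.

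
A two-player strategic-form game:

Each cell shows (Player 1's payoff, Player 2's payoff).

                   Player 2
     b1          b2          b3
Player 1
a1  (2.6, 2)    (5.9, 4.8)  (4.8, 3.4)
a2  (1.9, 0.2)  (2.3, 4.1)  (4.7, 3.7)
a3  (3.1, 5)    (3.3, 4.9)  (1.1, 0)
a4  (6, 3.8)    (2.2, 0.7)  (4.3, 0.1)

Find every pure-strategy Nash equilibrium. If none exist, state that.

The pure Nash equilibria are (a1, b2) and (a4, b1).

Player 1 against b1: payoffs 2.6, 1.9, 3.1, 6 → best response a4.
Player 1 against b2: payoffs 5.9, 2.3, 3.3, 2.2 → best response a1.
Player 1 against b3: payoffs 4.8, 4.7, 1.1, 4.3 → best response a1.
Player 2 against a1: payoffs 2, 4.8, 3.4 → best response b2.
Player 2 against a2: payoffs 0.2, 4.1, 3.7 → best response b2.
Player 2 against a3: payoffs 5, 4.9, 0 → best response b1.
Player 2 against a4: payoffs 3.8, 0.7, 0.1 → best response b1.
Mutual best responses: (a1, b2); (a4, b1).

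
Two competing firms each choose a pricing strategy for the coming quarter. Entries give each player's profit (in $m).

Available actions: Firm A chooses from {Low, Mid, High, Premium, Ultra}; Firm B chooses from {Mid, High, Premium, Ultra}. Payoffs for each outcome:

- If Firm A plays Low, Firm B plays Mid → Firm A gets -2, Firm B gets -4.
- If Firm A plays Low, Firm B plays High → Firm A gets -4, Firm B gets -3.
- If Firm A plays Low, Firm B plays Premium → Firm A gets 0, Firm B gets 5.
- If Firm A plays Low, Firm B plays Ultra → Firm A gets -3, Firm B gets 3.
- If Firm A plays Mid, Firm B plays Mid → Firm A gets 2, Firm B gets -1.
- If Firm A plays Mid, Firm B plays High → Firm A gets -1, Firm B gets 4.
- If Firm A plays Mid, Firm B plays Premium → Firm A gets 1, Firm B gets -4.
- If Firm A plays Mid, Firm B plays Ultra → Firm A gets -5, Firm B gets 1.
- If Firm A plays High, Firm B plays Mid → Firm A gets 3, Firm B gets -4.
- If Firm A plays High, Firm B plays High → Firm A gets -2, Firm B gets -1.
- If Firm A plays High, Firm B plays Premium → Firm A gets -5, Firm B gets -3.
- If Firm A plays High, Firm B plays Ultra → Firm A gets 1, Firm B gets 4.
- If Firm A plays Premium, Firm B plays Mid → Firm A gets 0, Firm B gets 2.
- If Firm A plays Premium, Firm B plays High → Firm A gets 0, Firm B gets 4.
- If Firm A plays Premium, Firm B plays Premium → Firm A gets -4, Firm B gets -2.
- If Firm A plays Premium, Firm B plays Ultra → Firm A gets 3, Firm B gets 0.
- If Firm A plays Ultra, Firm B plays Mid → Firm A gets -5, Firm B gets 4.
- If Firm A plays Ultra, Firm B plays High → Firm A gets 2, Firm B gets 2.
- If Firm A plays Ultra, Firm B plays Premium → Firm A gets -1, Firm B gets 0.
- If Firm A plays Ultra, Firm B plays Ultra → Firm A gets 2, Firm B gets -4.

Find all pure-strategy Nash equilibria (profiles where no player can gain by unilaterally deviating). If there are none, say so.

(Low, Mid): Firm A can switch to Mid (-2 → 2). Not NE.
(Low, High): Firm A can switch to Mid (-4 → -1). Not NE.
(Low, Premium): Firm A can switch to Mid (0 → 1). Not NE.
(Low, Ultra): Firm A can switch to High (-3 → 1). Not NE.
(Mid, Mid): Firm A can switch to High (2 → 3). Not NE.
(Mid, High): Firm A can switch to Premium (-1 → 0). Not NE.
(Mid, Premium): Firm B can switch to Mid (-4 → -1). Not NE.
(Mid, Ultra): Firm A can switch to Low (-5 → -3). Not NE.
(The remaining 12 profiles each have a profitable deviation by the same check.)

No pure-strategy Nash equilibrium.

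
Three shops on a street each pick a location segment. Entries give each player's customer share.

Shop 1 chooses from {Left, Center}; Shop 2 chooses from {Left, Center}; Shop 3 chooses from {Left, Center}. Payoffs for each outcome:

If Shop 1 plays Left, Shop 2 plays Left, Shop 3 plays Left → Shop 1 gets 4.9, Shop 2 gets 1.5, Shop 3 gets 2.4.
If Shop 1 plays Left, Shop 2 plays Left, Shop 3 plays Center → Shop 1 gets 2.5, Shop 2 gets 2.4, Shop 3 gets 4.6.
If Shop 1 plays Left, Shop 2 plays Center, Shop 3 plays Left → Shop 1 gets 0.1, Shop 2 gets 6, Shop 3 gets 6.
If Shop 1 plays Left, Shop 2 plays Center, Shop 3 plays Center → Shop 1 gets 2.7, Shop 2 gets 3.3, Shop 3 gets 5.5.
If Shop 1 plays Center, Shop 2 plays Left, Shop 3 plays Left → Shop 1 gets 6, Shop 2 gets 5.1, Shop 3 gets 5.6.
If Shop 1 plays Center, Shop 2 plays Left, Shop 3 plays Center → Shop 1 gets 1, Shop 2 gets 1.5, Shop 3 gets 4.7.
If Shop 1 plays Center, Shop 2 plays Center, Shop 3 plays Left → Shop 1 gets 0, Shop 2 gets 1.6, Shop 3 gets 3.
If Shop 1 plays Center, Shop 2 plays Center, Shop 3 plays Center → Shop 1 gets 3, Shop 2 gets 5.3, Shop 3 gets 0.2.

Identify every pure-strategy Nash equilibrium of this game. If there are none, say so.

Shop 1 against (Left, Left): payoffs 4.9, 6 → best response Center.
Shop 1 against (Left, Center): payoffs 2.5, 1 → best response Left.
Shop 1 against (Center, Left): payoffs 0.1, 0 → best response Left.
Shop 1 against (Center, Center): payoffs 2.7, 3 → best response Center.
Shop 2 against (Left, Left): payoffs 1.5, 6 → best response Center.
Shop 2 against (Left, Center): payoffs 2.4, 3.3 → best response Center.
Shop 2 against (Center, Left): payoffs 5.1, 1.6 → best response Left.
Shop 2 against (Center, Center): payoffs 1.5, 5.3 → best response Center.
Shop 3 against (Left, Left): payoffs 2.4, 4.6 → best response Center.
Shop 3 against (Left, Center): payoffs 6, 5.5 → best response Left.
Shop 3 against (Center, Left): payoffs 5.6, 4.7 → best response Left.
Shop 3 against (Center, Center): payoffs 3, 0.2 → best response Left.
Mutual best responses: (Left, Center, Left); (Center, Left, Left).

Pure-strategy Nash equilibria: (Left, Center, Left), (Center, Left, Left)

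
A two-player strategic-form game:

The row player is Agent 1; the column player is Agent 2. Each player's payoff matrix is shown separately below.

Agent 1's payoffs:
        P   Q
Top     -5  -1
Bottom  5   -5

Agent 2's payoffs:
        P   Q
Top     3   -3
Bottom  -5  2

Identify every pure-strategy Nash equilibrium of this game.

There is no pure-strategy Nash equilibrium.

For each player, find the best response to each opponent profile; mutual best responses are the pure NE.
Agent 1 against P: payoffs -5, 5 → best response Bottom.
Agent 1 against Q: payoffs -1, -5 → best response Top.
Agent 2 against Top: payoffs 3, -3 → best response P.
Agent 2 against Bottom: payoffs -5, 2 → best response Q.
No profile is a mutual best response for all players.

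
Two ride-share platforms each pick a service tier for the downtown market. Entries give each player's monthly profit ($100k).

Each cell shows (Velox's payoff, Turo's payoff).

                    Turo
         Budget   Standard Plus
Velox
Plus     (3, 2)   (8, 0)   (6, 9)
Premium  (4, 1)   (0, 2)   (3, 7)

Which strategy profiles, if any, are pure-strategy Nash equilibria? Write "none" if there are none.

Mark each player's best response to every combination of opponents' strategies; a profile where every player is best-responding is a pure Nash equilibrium.
Velox against Budget: payoffs 3, 4 → best response Premium.
Velox against Standard: payoffs 8, 0 → best response Plus.
Velox against Plus: payoffs 6, 3 → best response Plus.
Turo against Plus: payoffs 2, 0, 9 → best response Plus.
Turo against Premium: payoffs 1, 2, 7 → best response Plus.
Mutual best responses: (Plus, Plus).

Pure NE: (Plus, Plus)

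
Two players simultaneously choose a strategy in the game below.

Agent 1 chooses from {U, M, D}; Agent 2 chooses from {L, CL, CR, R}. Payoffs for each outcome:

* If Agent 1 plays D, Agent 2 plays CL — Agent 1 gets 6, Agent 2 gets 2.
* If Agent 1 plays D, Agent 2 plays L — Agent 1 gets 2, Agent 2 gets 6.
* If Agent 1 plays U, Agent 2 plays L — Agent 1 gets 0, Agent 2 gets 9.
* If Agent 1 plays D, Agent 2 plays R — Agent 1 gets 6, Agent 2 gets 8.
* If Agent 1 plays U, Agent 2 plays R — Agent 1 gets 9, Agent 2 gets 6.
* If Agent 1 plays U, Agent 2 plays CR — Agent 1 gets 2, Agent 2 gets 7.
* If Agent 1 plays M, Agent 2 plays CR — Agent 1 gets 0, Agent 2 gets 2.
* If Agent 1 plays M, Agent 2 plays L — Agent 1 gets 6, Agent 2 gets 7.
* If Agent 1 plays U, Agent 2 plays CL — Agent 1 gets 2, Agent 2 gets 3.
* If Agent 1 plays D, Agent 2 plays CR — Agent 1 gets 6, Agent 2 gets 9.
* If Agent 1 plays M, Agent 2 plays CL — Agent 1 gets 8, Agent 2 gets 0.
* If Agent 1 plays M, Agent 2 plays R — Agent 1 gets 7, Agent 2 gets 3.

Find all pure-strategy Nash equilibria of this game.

(M, L) and (D, CR)

(U, L): Agent 1 can switch to M (0 → 6). Not NE.
(U, CL): Agent 1 can switch to M (2 → 8). Not NE.
(U, CR): Agent 1 can switch to D (2 → 6). Not NE.
(U, R): Agent 2 can switch to L (6 → 9). Not NE.
(M, L): Agent 1 gets 6, best alternative 2; Agent 2 gets 7, best alternative 3. No profitable deviation — NE.
(M, CL): Agent 2 can switch to L (0 → 7). Not NE.
(M, CR): Agent 1 can switch to U (0 → 2). Not NE.
(D, CR): Agent 1 gets 6, best alternative 2; Agent 2 gets 9, best alternative 8. No profitable deviation — NE.
(The remaining 4 profiles each have a profitable deviation by the same check.)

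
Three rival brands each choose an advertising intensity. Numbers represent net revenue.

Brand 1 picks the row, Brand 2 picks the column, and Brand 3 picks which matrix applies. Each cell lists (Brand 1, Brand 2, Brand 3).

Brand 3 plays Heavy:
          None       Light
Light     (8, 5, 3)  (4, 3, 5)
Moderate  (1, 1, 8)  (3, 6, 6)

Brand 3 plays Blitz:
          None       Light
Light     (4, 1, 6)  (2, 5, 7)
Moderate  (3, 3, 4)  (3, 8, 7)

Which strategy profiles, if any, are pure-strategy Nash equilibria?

(Moderate, Light, Blitz)

Brand 1 against (None, Heavy): payoffs 8, 1 → best response Light.
Brand 1 against (None, Blitz): payoffs 4, 3 → best response Light.
Brand 1 against (Light, Heavy): payoffs 4, 3 → best response Light.
Brand 1 against (Light, Blitz): payoffs 2, 3 → best response Moderate.
Brand 2 against (Light, Heavy): payoffs 5, 3 → best response None.
Brand 2 against (Light, Blitz): payoffs 1, 5 → best response Light.
Brand 2 against (Moderate, Heavy): payoffs 1, 6 → best response Light.
Brand 2 against (Moderate, Blitz): payoffs 3, 8 → best response Light.
Brand 3 against (Light, None): payoffs 3, 6 → best response Blitz.
Brand 3 against (Light, Light): payoffs 5, 7 → best response Blitz.
Brand 3 against (Moderate, None): payoffs 8, 4 → best response Heavy.
Brand 3 against (Moderate, Light): payoffs 6, 7 → best response Blitz.
Mutual best responses: (Moderate, Light, Blitz).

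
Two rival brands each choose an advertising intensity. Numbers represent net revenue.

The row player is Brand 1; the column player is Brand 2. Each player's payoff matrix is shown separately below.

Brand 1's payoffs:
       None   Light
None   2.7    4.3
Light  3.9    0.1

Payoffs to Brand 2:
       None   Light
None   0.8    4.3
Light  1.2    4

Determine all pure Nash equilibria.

Mark each player's best response to every combination of opponents' strategies; a profile where every player is best-responding is a pure Nash equilibrium.
Brand 1 against None: payoffs 2.7, 3.9 → best response Light.
Brand 1 against Light: payoffs 4.3, 0.1 → best response None.
Brand 2 against None: payoffs 0.8, 4.3 → best response Light.
Brand 2 against Light: payoffs 1.2, 4 → best response Light.
Mutual best responses: (None, Light).

(None, Light)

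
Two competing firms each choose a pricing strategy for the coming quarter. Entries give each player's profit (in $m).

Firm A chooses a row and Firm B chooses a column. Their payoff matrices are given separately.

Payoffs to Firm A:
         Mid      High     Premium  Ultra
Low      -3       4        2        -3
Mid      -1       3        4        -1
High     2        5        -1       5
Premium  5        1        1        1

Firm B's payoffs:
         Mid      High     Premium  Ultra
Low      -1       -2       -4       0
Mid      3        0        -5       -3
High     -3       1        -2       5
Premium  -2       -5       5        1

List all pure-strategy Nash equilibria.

For each player, find the best response to each opponent profile; mutual best responses are the pure NE.
Firm A against Mid: payoffs -3, -1, 2, 5 → best response Premium.
Firm A against High: payoffs 4, 3, 5, 1 → best response High.
Firm A against Premium: payoffs 2, 4, -1, 1 → best response Mid.
Firm A against Ultra: payoffs -3, -1, 5, 1 → best response High.
Firm B against Low: payoffs -1, -2, -4, 0 → best response Ultra.
Firm B against Mid: payoffs 3, 0, -5, -3 → best response Mid.
Firm B against High: payoffs -3, 1, -2, 5 → best response Ultra.
Firm B against Premium: payoffs -2, -5, 5, 1 → best response Premium.
Mutual best responses: (High, Ultra).

Pure NE: (High, Ultra)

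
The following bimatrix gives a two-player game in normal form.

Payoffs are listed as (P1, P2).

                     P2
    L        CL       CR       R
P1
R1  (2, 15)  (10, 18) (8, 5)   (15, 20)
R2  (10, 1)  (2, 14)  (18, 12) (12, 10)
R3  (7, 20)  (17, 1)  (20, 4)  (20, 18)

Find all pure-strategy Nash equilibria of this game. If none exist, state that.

There is no pure-strategy Nash equilibrium.

(R1, L): P1 can switch to R2 (2 → 10). Not NE.
(R1, CL): P1 can switch to R3 (10 → 17). Not NE.
(R1, CR): P1 can switch to R2 (8 → 18). Not NE.
(R1, R): P1 can switch to R3 (15 → 20). Not NE.
(R2, L): P2 can switch to CL (1 → 14). Not NE.
(R2, CL): P1 can switch to R1 (2 → 10). Not NE.
(R2, CR): P1 can switch to R3 (18 → 20). Not NE.
(R2, R): P1 can switch to R1 (12 → 15). Not NE.
(R3, L): P1 can switch to R2 (7 → 10). Not NE.
(R3, CL): P2 can switch to L (1 → 20). Not NE.
(R3, CR): P2 can switch to L (4 → 20). Not NE.
(R3, R): P2 can switch to L (18 → 20). Not NE.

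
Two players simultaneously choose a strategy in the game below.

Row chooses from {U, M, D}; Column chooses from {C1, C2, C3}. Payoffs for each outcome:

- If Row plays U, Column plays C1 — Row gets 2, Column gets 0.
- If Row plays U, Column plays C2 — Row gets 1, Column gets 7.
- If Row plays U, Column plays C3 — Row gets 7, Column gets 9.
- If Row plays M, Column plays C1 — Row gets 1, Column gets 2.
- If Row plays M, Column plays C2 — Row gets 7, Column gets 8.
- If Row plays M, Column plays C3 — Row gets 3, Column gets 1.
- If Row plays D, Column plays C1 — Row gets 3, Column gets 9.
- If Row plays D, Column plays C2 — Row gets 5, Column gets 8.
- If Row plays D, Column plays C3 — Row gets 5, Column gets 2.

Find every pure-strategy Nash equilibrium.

(U, C3); (M, C2); (D, C1)

(U, C1): Row can switch to D (2 → 3). Not NE.
(U, C2): Row can switch to M (1 → 7). Not NE.
(U, C3): Row gets 7, best alternative 5; Column gets 9, best alternative 7. No profitable deviation — NE.
(M, C1): Row can switch to U (1 → 2). Not NE.
(M, C2): Row gets 7, best alternative 5; Column gets 8, best alternative 2. No profitable deviation — NE.
(M, C3): Row can switch to U (3 → 7). Not NE.
(D, C1): Row gets 3, best alternative 2; Column gets 9, best alternative 8. No profitable deviation — NE.
(D, C2): Row can switch to M (5 → 7). Not NE.
(D, C3): Row can switch to U (5 → 7). Not NE.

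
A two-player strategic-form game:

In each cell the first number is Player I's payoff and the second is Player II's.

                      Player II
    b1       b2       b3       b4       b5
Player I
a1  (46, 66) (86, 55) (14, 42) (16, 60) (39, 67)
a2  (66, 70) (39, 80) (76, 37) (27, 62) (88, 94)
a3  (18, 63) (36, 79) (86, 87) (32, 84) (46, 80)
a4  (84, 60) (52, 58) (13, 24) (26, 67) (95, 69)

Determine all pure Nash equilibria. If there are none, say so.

The pure Nash equilibria are (a3, b3) and (a4, b5).

For each player, find the best response to each opponent profile; mutual best responses are the pure NE.
Player I against b1: payoffs 46, 66, 18, 84 → best response a4.
Player I against b2: payoffs 86, 39, 36, 52 → best response a1.
Player I against b3: payoffs 14, 76, 86, 13 → best response a3.
Player I against b4: payoffs 16, 27, 32, 26 → best response a3.
Player I against b5: payoffs 39, 88, 46, 95 → best response a4.
Player II against a1: payoffs 66, 55, 42, 60, 67 → best response b5.
Player II against a2: payoffs 70, 80, 37, 62, 94 → best response b5.
Player II against a3: payoffs 63, 79, 87, 84, 80 → best response b3.
Player II against a4: payoffs 60, 58, 24, 67, 69 → best response b5.
Mutual best responses: (a3, b3); (a4, b5).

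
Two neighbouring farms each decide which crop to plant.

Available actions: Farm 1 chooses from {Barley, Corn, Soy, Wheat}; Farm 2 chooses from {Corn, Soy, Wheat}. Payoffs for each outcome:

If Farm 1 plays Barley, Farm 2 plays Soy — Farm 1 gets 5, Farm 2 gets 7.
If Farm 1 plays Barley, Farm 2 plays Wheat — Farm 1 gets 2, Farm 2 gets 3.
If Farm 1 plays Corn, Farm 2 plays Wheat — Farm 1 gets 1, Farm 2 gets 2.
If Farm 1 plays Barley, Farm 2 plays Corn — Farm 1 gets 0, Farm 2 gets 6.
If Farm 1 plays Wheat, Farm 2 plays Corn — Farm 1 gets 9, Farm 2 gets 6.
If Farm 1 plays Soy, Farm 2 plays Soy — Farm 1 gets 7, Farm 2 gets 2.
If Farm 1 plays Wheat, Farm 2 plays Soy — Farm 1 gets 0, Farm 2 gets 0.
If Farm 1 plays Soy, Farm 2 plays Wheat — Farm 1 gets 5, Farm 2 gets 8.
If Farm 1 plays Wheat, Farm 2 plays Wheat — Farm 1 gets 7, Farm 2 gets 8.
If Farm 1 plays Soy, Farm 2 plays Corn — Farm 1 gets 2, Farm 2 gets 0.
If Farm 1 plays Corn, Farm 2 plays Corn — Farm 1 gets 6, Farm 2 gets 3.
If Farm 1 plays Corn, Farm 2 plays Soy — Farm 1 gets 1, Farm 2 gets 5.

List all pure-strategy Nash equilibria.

Farm 1 against Corn: payoffs 0, 6, 2, 9 → best response Wheat.
Farm 1 against Soy: payoffs 5, 1, 7, 0 → best response Soy.
Farm 1 against Wheat: payoffs 2, 1, 5, 7 → best response Wheat.
Farm 2 against Barley: payoffs 6, 7, 3 → best response Soy.
Farm 2 against Corn: payoffs 3, 5, 2 → best response Soy.
Farm 2 against Soy: payoffs 0, 2, 8 → best response Wheat.
Farm 2 against Wheat: payoffs 6, 0, 8 → best response Wheat.
Mutual best responses: (Wheat, Wheat).

The unique pure-strategy Nash equilibrium is (Wheat, Wheat).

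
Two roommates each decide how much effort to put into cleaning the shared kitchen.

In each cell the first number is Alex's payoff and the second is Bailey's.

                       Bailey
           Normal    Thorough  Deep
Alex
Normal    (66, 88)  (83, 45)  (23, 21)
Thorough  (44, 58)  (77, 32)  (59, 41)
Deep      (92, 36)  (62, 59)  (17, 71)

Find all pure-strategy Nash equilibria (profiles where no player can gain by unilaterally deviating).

(Normal, Normal): Alex can switch to Deep (66 → 92). Not NE.
(Normal, Thorough): Bailey can switch to Normal (45 → 88). Not NE.
(Normal, Deep): Alex can switch to Thorough (23 → 59). Not NE.
(Thorough, Normal): Alex can switch to Normal (44 → 66). Not NE.
(Thorough, Thorough): Alex can switch to Normal (77 → 83). Not NE.
(Thorough, Deep): Bailey can switch to Normal (41 → 58). Not NE.
(The remaining 3 profiles each have a profitable deviation by the same check.)

none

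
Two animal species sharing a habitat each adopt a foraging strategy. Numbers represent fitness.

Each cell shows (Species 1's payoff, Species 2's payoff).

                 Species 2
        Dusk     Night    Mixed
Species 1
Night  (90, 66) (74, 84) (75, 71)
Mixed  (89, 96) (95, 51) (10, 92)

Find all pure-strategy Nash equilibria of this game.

Species 1 against Dusk: payoffs 90, 89 → best response Night.
Species 1 against Night: payoffs 74, 95 → best response Mixed.
Species 1 against Mixed: payoffs 75, 10 → best response Night.
Species 2 against Night: payoffs 66, 84, 71 → best response Night.
Species 2 against Mixed: payoffs 96, 51, 92 → best response Dusk.
No profile is a mutual best response for all players.

There is no pure-strategy Nash equilibrium.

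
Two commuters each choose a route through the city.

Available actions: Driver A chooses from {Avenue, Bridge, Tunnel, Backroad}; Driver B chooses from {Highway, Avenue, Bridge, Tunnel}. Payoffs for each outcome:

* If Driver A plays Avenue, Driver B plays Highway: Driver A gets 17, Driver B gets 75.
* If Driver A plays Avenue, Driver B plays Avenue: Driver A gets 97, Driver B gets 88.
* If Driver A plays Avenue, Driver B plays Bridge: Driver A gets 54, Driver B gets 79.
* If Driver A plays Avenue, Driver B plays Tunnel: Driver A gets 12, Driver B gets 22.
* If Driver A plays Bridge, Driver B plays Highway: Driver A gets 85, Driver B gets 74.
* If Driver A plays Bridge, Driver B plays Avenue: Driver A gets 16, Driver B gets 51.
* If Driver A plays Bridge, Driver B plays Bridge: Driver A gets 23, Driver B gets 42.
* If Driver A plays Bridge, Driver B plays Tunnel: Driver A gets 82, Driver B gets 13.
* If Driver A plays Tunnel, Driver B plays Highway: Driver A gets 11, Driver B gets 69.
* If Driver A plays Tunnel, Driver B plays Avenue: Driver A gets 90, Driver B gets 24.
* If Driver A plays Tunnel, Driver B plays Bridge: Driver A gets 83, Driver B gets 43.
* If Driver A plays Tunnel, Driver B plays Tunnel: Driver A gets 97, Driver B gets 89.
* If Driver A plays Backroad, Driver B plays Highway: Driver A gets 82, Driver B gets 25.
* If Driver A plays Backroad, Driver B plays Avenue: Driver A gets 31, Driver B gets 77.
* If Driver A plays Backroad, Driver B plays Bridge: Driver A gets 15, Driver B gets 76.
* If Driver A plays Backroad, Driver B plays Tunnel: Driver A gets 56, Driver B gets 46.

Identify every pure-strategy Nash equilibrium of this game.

For each player, find the best response to each opponent profile; mutual best responses are the pure NE.
Driver A against Highway: payoffs 17, 85, 11, 82 → best response Bridge.
Driver A against Avenue: payoffs 97, 16, 90, 31 → best response Avenue.
Driver A against Bridge: payoffs 54, 23, 83, 15 → best response Tunnel.
Driver A against Tunnel: payoffs 12, 82, 97, 56 → best response Tunnel.
Driver B against Avenue: payoffs 75, 88, 79, 22 → best response Avenue.
Driver B against Bridge: payoffs 74, 51, 42, 13 → best response Highway.
Driver B against Tunnel: payoffs 69, 24, 43, 89 → best response Tunnel.
Driver B against Backroad: payoffs 25, 77, 76, 46 → best response Avenue.
Mutual best responses: (Avenue, Avenue); (Bridge, Highway); (Tunnel, Tunnel).

The pure Nash equilibria are (Avenue, Avenue); (Bridge, Highway); (Tunnel, Tunnel).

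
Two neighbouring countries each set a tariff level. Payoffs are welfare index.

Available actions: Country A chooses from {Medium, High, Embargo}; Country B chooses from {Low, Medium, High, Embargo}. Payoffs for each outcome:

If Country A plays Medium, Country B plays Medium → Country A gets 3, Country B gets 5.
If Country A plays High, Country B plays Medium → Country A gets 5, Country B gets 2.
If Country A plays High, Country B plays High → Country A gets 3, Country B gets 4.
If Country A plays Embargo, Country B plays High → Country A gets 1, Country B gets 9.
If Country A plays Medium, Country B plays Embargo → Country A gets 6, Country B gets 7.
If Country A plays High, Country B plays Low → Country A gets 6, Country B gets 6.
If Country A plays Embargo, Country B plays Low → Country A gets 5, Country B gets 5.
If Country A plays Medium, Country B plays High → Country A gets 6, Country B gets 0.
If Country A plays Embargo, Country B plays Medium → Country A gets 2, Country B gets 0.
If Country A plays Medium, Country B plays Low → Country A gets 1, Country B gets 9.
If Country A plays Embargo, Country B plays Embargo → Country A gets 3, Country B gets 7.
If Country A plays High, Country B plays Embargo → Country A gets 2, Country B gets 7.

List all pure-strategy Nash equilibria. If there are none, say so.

none

(Medium, Low): Country A can switch to High (1 → 6). Not NE.
(Medium, Medium): Country A can switch to High (3 → 5). Not NE.
(Medium, High): Country B can switch to Low (0 → 9). Not NE.
(Medium, Embargo): Country B can switch to Low (7 → 9). Not NE.
(High, Low): Country B can switch to Embargo (6 → 7). Not NE.
(High, Medium): Country B can switch to Low (2 → 6). Not NE.
(High, High): Country A can switch to Medium (3 → 6). Not NE.
(High, Embargo): Country A can switch to Medium (2 → 6). Not NE.
(Embargo, Low): Country A can switch to High (5 → 6). Not NE.
(Embargo, Medium): Country A can switch to Medium (2 → 3). Not NE.
(Embargo, High): Country A can switch to Medium (1 → 6). Not NE.
(Embargo, Embargo): Country A can switch to Medium (3 → 6). Not NE.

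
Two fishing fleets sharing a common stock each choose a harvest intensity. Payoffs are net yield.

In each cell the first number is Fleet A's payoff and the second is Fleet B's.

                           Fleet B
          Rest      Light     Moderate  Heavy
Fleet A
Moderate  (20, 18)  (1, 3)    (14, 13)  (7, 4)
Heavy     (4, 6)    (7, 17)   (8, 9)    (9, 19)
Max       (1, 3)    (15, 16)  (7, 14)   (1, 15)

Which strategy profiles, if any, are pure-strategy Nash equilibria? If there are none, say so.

Fleet A against Rest: payoffs 20, 4, 1 → best response Moderate.
Fleet A against Light: payoffs 1, 7, 15 → best response Max.
Fleet A against Moderate: payoffs 14, 8, 7 → best response Moderate.
Fleet A against Heavy: payoffs 7, 9, 1 → best response Heavy.
Fleet B against Moderate: payoffs 18, 3, 13, 4 → best response Rest.
Fleet B against Heavy: payoffs 6, 17, 9, 19 → best response Heavy.
Fleet B against Max: payoffs 3, 16, 14, 15 → best response Light.
Mutual best responses: (Moderate, Rest); (Heavy, Heavy); (Max, Light).

Pure-strategy Nash equilibria: (Moderate, Rest); (Heavy, Heavy); (Max, Light)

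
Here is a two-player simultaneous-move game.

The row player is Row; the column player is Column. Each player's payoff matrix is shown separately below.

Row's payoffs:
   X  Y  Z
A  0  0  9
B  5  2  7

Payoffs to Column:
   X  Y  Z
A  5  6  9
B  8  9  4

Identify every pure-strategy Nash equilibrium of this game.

(A, Z) and (B, Y)

For each strategy profile, look for a profitable unilateral deviation.
(A, X): Row can switch to B (0 → 5). Not NE.
(A, Y): Row can switch to B (0 → 2). Not NE.
(A, Z): Row gets 9, best alternative 7; Column gets 9, best alternative 6. No profitable deviation — NE.
(B, X): Column can switch to Y (8 → 9). Not NE.
(B, Y): Row gets 2, best alternative 0; Column gets 9, best alternative 8. No profitable deviation — NE.
(B, Z): Row can switch to A (7 → 9). Not NE.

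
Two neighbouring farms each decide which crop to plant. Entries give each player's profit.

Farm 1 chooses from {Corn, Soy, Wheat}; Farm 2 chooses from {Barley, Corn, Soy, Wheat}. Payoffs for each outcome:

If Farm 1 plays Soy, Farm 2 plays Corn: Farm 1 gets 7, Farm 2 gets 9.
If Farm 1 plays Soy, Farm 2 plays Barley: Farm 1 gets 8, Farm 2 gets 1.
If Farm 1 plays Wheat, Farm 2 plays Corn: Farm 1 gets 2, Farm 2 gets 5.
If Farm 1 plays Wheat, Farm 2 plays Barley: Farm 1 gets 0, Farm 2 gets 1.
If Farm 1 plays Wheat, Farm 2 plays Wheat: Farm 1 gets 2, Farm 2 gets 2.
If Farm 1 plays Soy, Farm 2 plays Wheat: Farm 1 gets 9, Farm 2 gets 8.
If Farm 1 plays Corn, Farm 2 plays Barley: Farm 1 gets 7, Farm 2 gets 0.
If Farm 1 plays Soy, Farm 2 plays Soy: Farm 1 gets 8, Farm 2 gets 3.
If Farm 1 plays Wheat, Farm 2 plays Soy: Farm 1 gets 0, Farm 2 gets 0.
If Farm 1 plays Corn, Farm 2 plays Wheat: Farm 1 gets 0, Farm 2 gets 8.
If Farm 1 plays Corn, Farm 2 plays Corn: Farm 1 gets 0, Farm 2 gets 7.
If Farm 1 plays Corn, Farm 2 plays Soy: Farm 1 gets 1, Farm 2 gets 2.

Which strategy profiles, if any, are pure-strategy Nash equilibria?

(Corn, Barley): Farm 1 can switch to Soy (7 → 8). Not NE.
(Corn, Corn): Farm 1 can switch to Soy (0 → 7). Not NE.
(Corn, Soy): Farm 1 can switch to Soy (1 → 8). Not NE.
(Corn, Wheat): Farm 1 can switch to Soy (0 → 9). Not NE.
(Soy, Barley): Farm 2 can switch to Corn (1 → 9). Not NE.
(Soy, Corn): Farm 1 gets 7, best alternative 2; Farm 2 gets 9, best alternative 8. No profitable deviation — NE.
(Soy, Soy): Farm 2 can switch to Corn (3 → 9). Not NE.
(Soy, Wheat): Farm 2 can switch to Corn (8 → 9). Not NE.
(Wheat, Barley): Farm 1 can switch to Corn (0 → 7). Not NE.
(The remaining 3 profiles each have a profitable deviation by the same check.)

The unique pure-strategy Nash equilibrium is (Soy, Corn).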